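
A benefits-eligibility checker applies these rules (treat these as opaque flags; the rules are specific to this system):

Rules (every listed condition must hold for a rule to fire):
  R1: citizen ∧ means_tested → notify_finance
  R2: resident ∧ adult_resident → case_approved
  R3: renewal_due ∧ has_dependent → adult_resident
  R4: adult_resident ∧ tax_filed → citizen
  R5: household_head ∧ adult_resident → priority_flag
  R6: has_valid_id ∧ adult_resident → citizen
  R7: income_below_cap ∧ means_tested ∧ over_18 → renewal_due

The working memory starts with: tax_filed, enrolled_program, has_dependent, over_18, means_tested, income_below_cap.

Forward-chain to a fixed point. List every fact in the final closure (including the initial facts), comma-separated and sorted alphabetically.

adult_resident, citizen, enrolled_program, has_dependent, income_below_cap, means_tested, notify_finance, over_18, renewal_due, tax_filed

Round 1: R7 [income_below_cap ∧ means_tested ∧ over_18 → renewal_due]. Adds renewal_due.
Round 2: R3 [renewal_due ∧ has_dependent → adult_resident]. Adds adult_resident.
Round 3: R4 [adult_resident ∧ tax_filed → citizen]. Adds citizen.
Round 4: R1 [citizen ∧ means_tested → notify_finance]. Adds notify_finance.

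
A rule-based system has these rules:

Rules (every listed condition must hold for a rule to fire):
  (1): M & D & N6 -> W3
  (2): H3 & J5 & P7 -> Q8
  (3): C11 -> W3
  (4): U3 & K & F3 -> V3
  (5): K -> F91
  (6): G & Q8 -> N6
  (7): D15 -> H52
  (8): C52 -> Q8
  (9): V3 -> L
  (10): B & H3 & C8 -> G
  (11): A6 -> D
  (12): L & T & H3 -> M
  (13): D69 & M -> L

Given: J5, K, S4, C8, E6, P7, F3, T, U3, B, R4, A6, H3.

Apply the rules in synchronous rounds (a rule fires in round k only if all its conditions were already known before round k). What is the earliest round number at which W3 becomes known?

Round 1 fires (2), (4), (5), (10), (11), giving Q8, V3, F91, G, D.
Round 2 fires (6), (9), giving N6, L.
Round 3 fires (12), giving M.
Round 4 fires (1), giving W3.
W3 first appears in round 4.

4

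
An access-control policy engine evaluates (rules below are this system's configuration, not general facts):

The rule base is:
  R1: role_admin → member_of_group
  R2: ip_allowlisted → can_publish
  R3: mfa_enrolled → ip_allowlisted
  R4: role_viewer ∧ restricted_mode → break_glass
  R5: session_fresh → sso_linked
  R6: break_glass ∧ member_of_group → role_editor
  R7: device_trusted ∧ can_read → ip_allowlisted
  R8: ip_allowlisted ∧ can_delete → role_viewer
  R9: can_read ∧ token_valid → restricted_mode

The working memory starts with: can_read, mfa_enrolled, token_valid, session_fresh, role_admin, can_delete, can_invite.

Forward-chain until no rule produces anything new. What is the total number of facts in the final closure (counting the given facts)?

Round 1: R1 [role_admin → member_of_group]; R3 [mfa_enrolled → ip_allowlisted]; R5 [session_fresh → sso_linked]; R9 [can_read ∧ token_valid → restricted_mode]. Adds member_of_group, ip_allowlisted, sso_linked, restricted_mode.
Round 2: R2 [ip_allowlisted → can_publish]; R8 [ip_allowlisted ∧ can_delete → role_viewer]. Adds can_publish, role_viewer.
Round 3: R4 [role_viewer ∧ restricted_mode → break_glass]. Adds break_glass.
Round 4: R6 [break_glass ∧ member_of_group → role_editor]. Adds role_editor.
Closure: {break_glass, can_delete, can_invite, can_publish, can_read, ip_allowlisted, member_of_group, mfa_enrolled, restricted_mode, role_admin, role_editor, role_viewer, session_fresh, sso_linked, token_valid} — 15 facts.

15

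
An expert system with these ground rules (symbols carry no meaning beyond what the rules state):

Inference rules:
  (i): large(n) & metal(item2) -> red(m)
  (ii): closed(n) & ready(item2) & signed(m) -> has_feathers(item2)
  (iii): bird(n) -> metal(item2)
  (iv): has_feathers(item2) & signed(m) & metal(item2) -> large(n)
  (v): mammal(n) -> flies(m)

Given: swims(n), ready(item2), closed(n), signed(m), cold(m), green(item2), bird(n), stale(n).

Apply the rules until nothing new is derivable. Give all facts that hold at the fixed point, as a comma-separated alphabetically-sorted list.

Round 1: (ii) [closed(n) & ready(item2) & signed(m) -> has_feathers(item2)]; (iii) [bird(n) -> metal(item2)]. New: has_feathers(item2), metal(item2).
Round 2: (iv) [has_feathers(item2) & signed(m) & metal(item2) -> large(n)]. New: large(n).
Round 3: (i) [large(n) & metal(item2) -> red(m)]. New: red(m).

bird(n), closed(n), cold(m), green(item2), has_feathers(item2), large(n), metal(item2), ready(item2), red(m), signed(m), stale(n), swims(n)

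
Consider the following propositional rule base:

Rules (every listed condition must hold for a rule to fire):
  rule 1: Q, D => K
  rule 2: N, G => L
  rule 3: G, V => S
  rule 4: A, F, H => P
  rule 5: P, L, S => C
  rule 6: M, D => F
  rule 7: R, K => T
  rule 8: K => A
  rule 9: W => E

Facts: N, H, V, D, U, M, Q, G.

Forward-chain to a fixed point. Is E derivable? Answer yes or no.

Round 1 — rule 1, rule 2, rule 3, rule 6, derive K, L, S, F.
Round 2 — rule 8, derive A.
Round 3 — rule 4, derive P.
Round 4 — rule 5, derive C.
Fixed point reached. E is concluded only by rule 9; rule 9 needs W (never derived).

no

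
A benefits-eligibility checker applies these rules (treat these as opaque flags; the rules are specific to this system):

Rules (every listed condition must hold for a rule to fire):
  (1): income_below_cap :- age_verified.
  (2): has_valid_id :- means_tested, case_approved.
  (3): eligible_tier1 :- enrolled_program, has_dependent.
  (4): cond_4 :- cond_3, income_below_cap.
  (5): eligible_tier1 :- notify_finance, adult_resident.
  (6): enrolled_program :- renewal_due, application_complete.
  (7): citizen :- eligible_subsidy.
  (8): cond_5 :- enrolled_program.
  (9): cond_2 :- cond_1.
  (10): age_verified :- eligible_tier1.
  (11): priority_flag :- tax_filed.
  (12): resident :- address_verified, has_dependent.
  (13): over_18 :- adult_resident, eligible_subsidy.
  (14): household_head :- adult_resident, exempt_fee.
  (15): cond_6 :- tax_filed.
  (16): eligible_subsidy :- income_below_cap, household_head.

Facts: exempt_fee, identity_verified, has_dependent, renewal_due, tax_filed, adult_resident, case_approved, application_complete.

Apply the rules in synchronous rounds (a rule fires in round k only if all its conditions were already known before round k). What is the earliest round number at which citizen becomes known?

6

Round 1 — (6), (11), (14), (15), derive enrolled_program, priority_flag, household_head, cond_6.
Round 2 — (3), (8), derive eligible_tier1, cond_5.
Round 3 — (10), derive age_verified.
Round 4 — (1), derive income_below_cap.
Round 5 — (16), derive eligible_subsidy.
Round 6 — (7), (13), derive citizen, over_18.
citizen first appears in round 6.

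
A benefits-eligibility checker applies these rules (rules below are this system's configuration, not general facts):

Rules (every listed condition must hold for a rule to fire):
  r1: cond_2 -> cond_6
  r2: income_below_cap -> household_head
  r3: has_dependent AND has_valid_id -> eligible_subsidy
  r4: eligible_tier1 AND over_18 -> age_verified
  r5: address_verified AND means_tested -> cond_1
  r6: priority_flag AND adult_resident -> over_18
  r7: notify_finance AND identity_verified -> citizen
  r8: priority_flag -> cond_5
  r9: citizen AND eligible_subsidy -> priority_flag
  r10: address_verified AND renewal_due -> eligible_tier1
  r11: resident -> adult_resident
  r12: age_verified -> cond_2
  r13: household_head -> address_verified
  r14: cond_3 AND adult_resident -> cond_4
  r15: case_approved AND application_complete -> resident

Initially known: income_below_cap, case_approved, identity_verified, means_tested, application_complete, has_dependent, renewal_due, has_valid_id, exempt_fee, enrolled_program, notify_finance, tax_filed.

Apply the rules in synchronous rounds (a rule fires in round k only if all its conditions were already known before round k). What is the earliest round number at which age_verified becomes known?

4

[1] r2 [income_below_cap -> household_head]; r3 [has_dependent AND has_valid_id -> eligible_subsidy]; r7 [notify_finance AND identity_verified -> citizen]; r15 [case_approved AND application_complete -> resident]. ⇒ new: household_head, eligible_subsidy, citizen, resident.
[2] r9 [citizen AND eligible_subsidy -> priority_flag]; r11 [resident -> adult_resident]; r13 [household_head -> address_verified]. ⇒ new: priority_flag, adult_resident, address_verified.
[3] r5 [address_verified AND means_tested -> cond_1]; r6 [priority_flag AND adult_resident -> over_18]; r8 [priority_flag -> cond_5]; r10 [address_verified AND renewal_due -> eligible_tier1]. ⇒ new: cond_1, over_18, cond_5, eligible_tier1.
[4] r4 [eligible_tier1 AND over_18 -> age_verified]. ⇒ new: age_verified.
age_verified first appears in round 4.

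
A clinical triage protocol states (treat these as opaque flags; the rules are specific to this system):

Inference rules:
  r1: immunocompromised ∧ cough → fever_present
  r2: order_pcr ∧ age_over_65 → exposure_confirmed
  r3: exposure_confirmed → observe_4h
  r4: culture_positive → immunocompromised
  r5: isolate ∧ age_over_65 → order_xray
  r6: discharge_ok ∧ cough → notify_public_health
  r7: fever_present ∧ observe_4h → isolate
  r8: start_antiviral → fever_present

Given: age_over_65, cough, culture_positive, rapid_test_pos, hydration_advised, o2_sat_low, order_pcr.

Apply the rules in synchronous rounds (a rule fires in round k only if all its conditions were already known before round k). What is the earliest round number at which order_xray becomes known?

Round 1 fires r2, r4, giving exposure_confirmed, immunocompromised.
Round 2 fires r1, r3, giving fever_present, observe_4h.
Round 3 fires r7, giving isolate.
Round 4 fires r5, giving order_xray.
order_xray first appears in round 4.

4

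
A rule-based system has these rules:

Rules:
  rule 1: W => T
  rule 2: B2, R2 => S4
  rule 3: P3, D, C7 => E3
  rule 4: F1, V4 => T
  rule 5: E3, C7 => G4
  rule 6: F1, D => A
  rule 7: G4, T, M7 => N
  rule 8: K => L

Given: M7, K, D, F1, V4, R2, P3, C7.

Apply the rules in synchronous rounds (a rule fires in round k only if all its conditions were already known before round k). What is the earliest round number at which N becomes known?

3

Round 1: rule 3 [P3, D, C7 => E3]; rule 4 [F1, V4 => T]; rule 6 [F1, D => A]; rule 8 [K => L]. New: E3, T, A, L.
Round 2: rule 5 [E3, C7 => G4]. New: G4.
Round 3: rule 7 [G4, T, M7 => N]. New: N.
N first appears in round 3.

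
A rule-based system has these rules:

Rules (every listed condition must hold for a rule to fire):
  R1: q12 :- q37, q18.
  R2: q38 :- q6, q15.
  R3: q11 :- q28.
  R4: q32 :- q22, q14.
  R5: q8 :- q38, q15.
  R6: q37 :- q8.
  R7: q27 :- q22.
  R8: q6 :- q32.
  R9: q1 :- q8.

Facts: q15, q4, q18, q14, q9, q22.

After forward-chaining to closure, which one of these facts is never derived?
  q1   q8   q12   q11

Round 1 fires R4, R7, giving q32, q27.
Round 2 fires R8, giving q6.
Round 3 fires R2, giving q38.
Round 4 fires R5, giving q8.
Round 5 fires R6, R9, giving q37, q1.
Round 6 fires R1, giving q12.
Derived: q8 (round 4), q1 (round 5), q12 (round 6). q11 never appears in any round.

q11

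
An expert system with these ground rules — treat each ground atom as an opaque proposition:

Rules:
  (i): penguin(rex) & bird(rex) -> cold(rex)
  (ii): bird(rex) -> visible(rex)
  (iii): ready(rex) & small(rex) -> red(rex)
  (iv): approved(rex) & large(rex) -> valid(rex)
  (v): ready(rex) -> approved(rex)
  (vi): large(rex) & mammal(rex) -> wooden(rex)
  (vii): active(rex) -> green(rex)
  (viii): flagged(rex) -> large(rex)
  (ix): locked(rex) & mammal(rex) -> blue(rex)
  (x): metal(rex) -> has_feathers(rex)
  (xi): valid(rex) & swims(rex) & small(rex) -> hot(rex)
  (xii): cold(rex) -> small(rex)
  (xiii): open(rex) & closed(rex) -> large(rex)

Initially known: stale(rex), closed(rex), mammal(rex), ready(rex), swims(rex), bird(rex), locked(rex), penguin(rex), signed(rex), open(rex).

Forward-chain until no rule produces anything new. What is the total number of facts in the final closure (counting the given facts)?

[1] (i) [penguin(rex) & bird(rex) -> cold(rex)]; (ii) [bird(rex) -> visible(rex)]; (v) [ready(rex) -> approved(rex)]; (ix) [locked(rex) & mammal(rex) -> blue(rex)]; (xiii) [open(rex) & closed(rex) -> large(rex)]. ⇒ new: cold(rex), visible(rex), approved(rex), blue(rex), large(rex).
[2] (iv) [approved(rex) & large(rex) -> valid(rex)]; (vi) [large(rex) & mammal(rex) -> wooden(rex)]; (xii) [cold(rex) -> small(rex)]. ⇒ new: valid(rex), wooden(rex), small(rex).
[3] (iii) [ready(rex) & small(rex) -> red(rex)]; (xi) [valid(rex) & swims(rex) & small(rex) -> hot(rex)]. ⇒ new: red(rex), hot(rex).
Closure: {approved(rex), bird(rex), blue(rex), closed(rex), cold(rex), hot(rex), large(rex), locked(rex), mammal(rex), open(rex), penguin(rex), ready(rex), red(rex), signed(rex), small(rex), stale(rex), swims(rex), valid(rex), visible(rex), wooden(rex)} — 20 facts.

20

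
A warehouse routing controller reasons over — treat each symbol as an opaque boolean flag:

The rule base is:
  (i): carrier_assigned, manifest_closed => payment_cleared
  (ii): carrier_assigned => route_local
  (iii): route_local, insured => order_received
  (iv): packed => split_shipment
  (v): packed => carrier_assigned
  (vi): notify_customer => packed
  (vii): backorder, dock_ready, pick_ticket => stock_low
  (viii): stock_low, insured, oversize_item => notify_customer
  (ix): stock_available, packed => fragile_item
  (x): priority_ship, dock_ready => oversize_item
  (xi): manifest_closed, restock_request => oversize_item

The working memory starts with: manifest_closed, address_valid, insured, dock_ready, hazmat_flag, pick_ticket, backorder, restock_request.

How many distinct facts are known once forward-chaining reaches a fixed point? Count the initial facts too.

Round 1: (vii) [backorder, dock_ready, pick_ticket => stock_low]; (xi) [manifest_closed, restock_request => oversize_item]. Adds stock_low, oversize_item.
Round 2: (viii) [stock_low, insured, oversize_item => notify_customer]. Adds notify_customer.
Round 3: (vi) [notify_customer => packed]. Adds packed.
Round 4: (iv) [packed => split_shipment]; (v) [packed => carrier_assigned]. Adds split_shipment, carrier_assigned.
Round 5: (i) [carrier_assigned, manifest_closed => payment_cleared]; (ii) [carrier_assigned => route_local]. Adds payment_cleared, route_local.
Round 6: (iii) [route_local, insured => order_received]. Adds order_received.
Closure: {address_valid, backorder, carrier_assigned, dock_ready, hazmat_flag, insured, manifest_closed, notify_customer, order_received, oversize_item, packed, payment_cleared, pick_ticket, restock_request, route_local, split_shipment, stock_low} — 17 facts.

17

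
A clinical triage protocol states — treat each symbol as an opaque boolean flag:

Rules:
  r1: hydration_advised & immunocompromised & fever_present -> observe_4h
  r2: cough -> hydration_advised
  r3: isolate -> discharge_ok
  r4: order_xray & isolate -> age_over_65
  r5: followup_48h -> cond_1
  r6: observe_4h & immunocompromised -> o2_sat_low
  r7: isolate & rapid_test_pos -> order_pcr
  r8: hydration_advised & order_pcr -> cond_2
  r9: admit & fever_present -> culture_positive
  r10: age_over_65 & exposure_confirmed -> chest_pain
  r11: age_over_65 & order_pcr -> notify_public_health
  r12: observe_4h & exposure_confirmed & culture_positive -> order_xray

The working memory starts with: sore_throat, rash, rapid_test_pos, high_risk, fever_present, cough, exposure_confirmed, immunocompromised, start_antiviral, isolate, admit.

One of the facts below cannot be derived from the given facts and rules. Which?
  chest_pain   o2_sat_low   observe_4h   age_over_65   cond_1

Round 1 fires r2, r3, r7, r9, giving hydration_advised, discharge_ok, order_pcr, culture_positive.
Round 2 fires r1, r8, giving observe_4h, cond_2.
Round 3 fires r6, r12, giving o2_sat_low, order_xray.
Round 4 fires r4, giving age_over_65.
Round 5 fires r10, r11, giving chest_pain, notify_public_health.
Derived: observe_4h (round 2), age_over_65 (round 4), chest_pain (round 5), o2_sat_low (round 3). cond_1 never appears in any round.

cond_1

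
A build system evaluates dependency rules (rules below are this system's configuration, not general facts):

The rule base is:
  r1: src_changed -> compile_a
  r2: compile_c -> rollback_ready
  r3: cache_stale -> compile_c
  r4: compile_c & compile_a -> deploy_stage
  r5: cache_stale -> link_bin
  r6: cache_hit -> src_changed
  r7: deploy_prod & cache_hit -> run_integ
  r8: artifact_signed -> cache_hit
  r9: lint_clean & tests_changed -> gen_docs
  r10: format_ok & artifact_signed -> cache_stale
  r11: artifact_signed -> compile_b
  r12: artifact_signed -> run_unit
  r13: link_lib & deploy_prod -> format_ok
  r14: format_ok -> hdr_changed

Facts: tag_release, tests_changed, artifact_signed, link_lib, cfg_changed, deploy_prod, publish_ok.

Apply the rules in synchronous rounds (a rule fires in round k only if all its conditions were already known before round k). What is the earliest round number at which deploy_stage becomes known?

4

Round 1: r8 [artifact_signed -> cache_hit]; r11 [artifact_signed -> compile_b]; r12 [artifact_signed -> run_unit]; r13 [link_lib & deploy_prod -> format_ok]. New: cache_hit, compile_b, run_unit, format_ok.
Round 2: r6 [cache_hit -> src_changed]; r7 [deploy_prod & cache_hit -> run_integ]; r10 [format_ok & artifact_signed -> cache_stale]; r14 [format_ok -> hdr_changed]. New: src_changed, run_integ, cache_stale, hdr_changed.
Round 3: r1 [src_changed -> compile_a]; r3 [cache_stale -> compile_c]; r5 [cache_stale -> link_bin]. New: compile_a, compile_c, link_bin.
Round 4: r2 [compile_c -> rollback_ready]; r4 [compile_c & compile_a -> deploy_stage]. New: rollback_ready, deploy_stage.
deploy_stage first appears in round 4.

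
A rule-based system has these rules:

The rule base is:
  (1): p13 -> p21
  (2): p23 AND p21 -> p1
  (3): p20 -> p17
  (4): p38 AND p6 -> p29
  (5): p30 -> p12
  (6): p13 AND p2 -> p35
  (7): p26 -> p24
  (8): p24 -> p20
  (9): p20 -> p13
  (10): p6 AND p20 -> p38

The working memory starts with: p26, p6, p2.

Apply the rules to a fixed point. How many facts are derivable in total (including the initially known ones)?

Round 1 fires (7), giving p24.
Round 2 fires (8), giving p20.
Round 3 fires (3), (9), (10), giving p17, p13, p38.
Round 4 fires (1), (4), (6), giving p21, p29, p35.
Closure: {p13, p17, p2, p20, p21, p24, p26, p29, p35, p38, p6} — 11 facts.

11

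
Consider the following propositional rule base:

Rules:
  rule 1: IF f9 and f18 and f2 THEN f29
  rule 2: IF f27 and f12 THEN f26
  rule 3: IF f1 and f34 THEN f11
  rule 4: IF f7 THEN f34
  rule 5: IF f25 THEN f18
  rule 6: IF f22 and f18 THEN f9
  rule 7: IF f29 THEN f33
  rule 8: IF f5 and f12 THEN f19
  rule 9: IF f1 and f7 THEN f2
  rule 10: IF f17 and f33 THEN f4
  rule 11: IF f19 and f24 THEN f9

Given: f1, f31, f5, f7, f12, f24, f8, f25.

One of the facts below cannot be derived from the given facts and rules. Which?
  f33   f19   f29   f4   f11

f4

Round 1: rule 4 [IF f7 THEN f34]; rule 5 [IF f25 THEN f18]; rule 8 [IF f5 and f12 THEN f19]; rule 9 [IF f1 and f7 THEN f2]. Adds f34, f18, f19, f2.
Round 2: rule 3 [IF f1 and f34 THEN f11]; rule 11 [IF f19 and f24 THEN f9]. Adds f11, f9.
Round 3: rule 1 [IF f9 and f18 and f2 THEN f29]. Adds f29.
Round 4: rule 7 [IF f29 THEN f33]. Adds f33.
Derived: f11 (round 2), f33 (round 4), f29 (round 3), f19 (round 1). f4 never appears in any round.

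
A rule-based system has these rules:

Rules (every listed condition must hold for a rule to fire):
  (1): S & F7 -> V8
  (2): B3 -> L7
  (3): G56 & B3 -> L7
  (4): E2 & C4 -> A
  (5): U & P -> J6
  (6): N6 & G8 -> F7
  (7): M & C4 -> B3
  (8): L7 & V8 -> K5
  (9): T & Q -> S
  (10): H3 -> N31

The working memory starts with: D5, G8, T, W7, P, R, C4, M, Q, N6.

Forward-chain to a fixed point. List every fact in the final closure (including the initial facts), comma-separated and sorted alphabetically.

Round 1: (6) [N6 & G8 -> F7]; (7) [M & C4 -> B3]; (9) [T & Q -> S]. New: F7, B3, S.
Round 2: (1) [S & F7 -> V8]; (2) [B3 -> L7]. New: V8, L7.
Round 3: (8) [L7 & V8 -> K5]. New: K5.

B3, C4, D5, F7, G8, K5, L7, M, N6, P, Q, R, S, T, V8, W7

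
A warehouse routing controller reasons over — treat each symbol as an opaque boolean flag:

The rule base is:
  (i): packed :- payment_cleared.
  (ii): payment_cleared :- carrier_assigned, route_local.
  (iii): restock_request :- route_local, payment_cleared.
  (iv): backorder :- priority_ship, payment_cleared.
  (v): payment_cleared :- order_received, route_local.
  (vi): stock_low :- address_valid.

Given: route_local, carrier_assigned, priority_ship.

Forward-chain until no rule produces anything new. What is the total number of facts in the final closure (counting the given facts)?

7

Round 1 fires (ii), giving payment_cleared.
Round 2 fires (i), (iii), (iv), giving packed, restock_request, backorder.
Closure: {backorder, carrier_assigned, packed, payment_cleared, priority_ship, restock_request, route_local} — 7 facts.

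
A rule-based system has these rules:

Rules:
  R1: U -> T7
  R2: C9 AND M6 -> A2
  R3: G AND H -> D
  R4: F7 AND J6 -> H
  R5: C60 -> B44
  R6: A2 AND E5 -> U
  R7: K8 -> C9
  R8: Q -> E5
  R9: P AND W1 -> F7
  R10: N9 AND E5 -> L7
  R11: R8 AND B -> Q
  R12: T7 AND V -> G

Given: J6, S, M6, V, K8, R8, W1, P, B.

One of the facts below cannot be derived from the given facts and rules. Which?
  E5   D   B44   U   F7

Round 1 — R7, R9, R11, derive C9, F7, Q.
Round 2 — R2, R4, R8, derive A2, H, E5.
Round 3 — R6, derive U.
Round 4 — R1, derive T7.
Round 5 — R12, derive G.
Round 6 — R3, derive D.
Derived: F7 (round 1), D (round 6), U (round 3), E5 (round 2). B44 never appears in any round.

B44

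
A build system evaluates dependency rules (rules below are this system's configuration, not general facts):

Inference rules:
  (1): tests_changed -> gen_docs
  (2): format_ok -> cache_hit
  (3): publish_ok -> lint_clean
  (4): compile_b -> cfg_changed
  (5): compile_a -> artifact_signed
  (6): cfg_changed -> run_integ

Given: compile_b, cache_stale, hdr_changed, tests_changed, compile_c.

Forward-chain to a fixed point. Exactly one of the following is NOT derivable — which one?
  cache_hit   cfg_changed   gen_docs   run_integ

[1] (1) [tests_changed -> gen_docs]; (4) [compile_b -> cfg_changed]. ⇒ new: gen_docs, cfg_changed.
[2] (6) [cfg_changed -> run_integ]. ⇒ new: run_integ.
Derived: run_integ (round 2), cfg_changed (round 1), gen_docs (round 1). cache_hit never appears in any round.

cache_hit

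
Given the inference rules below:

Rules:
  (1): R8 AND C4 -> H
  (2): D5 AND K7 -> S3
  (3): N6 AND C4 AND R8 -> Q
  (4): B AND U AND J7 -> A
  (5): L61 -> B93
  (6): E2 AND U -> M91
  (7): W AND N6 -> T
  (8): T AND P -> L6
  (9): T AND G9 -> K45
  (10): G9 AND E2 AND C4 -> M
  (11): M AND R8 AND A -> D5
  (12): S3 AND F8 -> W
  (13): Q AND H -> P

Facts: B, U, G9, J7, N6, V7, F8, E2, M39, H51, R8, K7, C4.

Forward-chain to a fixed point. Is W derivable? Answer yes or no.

yes

Round 1 — (1), (3), (4), (6), (10), derive H, Q, A, M91, M.
Round 2 — (11), (13), derive D5, P.
Round 3 — (2), derive S3.
Round 4 — (12), derive W.
Round 5 — (7), derive T.
Round 6 — (8), (9), derive L6, K45.
W appears in round 4, so it is derivable.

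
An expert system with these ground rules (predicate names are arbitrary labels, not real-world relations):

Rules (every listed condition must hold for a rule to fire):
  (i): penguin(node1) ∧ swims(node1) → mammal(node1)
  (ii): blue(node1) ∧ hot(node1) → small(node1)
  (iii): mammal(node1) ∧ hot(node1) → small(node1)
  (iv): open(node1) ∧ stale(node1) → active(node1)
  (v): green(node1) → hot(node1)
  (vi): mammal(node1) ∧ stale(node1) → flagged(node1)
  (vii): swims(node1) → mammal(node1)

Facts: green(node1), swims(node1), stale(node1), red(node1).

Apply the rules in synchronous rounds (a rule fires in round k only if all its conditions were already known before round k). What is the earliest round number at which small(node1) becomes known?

Round 1 — (v), (vii), derive hot(node1), mammal(node1).
Round 2 — (iii), (vi), derive small(node1), flagged(node1).
small(node1) first appears in round 2.

2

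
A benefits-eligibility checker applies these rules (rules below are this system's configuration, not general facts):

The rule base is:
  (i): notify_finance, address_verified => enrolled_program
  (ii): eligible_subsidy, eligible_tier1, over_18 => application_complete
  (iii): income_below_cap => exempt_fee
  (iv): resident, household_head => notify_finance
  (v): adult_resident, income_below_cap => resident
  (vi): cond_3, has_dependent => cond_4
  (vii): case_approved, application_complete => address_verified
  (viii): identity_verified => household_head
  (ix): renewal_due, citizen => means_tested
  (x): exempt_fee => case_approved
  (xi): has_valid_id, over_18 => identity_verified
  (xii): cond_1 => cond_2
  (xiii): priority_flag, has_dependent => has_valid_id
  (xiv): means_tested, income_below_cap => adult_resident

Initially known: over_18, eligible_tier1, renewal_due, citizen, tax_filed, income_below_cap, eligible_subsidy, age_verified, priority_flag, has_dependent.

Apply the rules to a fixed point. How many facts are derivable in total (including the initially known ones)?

Round 1 — (ii), (iii), (ix), (xiii), derive application_complete, exempt_fee, means_tested, has_valid_id.
Round 2 — (x), (xi), (xiv), derive case_approved, identity_verified, adult_resident.
Round 3 — (v), (vii), (viii), derive resident, address_verified, household_head.
Round 4 — (iv), derive notify_finance.
Round 5 — (i), derive enrolled_program.
Closure: {address_verified, adult_resident, age_verified, application_complete, case_approved, citizen, eligible_subsidy, eligible_tier1, enrolled_program, exempt_fee, has_dependent, has_valid_id, household_head, identity_verified, income_below_cap, means_tested, notify_finance, over_18, priority_flag, renewal_due, resident, tax_filed} — 22 facts.

22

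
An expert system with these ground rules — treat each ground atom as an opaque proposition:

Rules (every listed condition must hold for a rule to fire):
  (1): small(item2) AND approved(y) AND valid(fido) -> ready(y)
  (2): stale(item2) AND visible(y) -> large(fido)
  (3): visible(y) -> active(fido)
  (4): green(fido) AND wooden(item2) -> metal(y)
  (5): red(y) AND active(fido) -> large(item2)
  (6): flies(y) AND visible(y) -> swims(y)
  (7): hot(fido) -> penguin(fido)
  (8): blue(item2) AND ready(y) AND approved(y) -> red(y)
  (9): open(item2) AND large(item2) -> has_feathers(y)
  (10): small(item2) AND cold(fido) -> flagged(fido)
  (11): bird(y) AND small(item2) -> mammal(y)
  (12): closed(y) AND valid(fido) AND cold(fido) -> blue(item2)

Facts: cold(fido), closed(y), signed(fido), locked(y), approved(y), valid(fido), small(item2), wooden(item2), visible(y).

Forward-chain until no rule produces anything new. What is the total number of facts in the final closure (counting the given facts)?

Round 1 fires (1), (3), (10), (12), giving ready(y), active(fido), flagged(fido), blue(item2).
Round 2 fires (8), giving red(y).
Round 3 fires (5), giving large(item2).
Closure: {active(fido), approved(y), blue(item2), closed(y), cold(fido), flagged(fido), large(item2), locked(y), ready(y), red(y), signed(fido), small(item2), valid(fido), visible(y), wooden(item2)} — 15 facts.

15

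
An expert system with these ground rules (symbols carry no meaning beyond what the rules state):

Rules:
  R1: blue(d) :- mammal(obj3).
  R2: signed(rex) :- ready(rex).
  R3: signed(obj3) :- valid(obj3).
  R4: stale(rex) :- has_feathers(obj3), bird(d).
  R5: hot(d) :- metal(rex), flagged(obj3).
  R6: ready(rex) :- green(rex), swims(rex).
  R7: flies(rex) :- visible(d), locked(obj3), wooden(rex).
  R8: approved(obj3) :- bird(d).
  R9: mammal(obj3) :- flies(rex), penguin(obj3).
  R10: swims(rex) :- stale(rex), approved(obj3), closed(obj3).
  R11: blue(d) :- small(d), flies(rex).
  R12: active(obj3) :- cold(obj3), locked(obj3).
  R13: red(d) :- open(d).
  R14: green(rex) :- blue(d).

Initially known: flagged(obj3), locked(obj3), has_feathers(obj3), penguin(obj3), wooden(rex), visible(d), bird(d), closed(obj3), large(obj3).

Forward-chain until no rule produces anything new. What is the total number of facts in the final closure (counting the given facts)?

18

Round 1 fires R4, R7, R8, giving stale(rex), flies(rex), approved(obj3).
Round 2 fires R9, R10, giving mammal(obj3), swims(rex).
Round 3 fires R1, giving blue(d).
Round 4 fires R14, giving green(rex).
Round 5 fires R6, giving ready(rex).
Round 6 fires R2, giving signed(rex).
Closure: {approved(obj3), bird(d), blue(d), closed(obj3), flagged(obj3), flies(rex), green(rex), has_feathers(obj3), large(obj3), locked(obj3), mammal(obj3), penguin(obj3), ready(rex), signed(rex), stale(rex), swims(rex), visible(d), wooden(rex)} — 18 facts.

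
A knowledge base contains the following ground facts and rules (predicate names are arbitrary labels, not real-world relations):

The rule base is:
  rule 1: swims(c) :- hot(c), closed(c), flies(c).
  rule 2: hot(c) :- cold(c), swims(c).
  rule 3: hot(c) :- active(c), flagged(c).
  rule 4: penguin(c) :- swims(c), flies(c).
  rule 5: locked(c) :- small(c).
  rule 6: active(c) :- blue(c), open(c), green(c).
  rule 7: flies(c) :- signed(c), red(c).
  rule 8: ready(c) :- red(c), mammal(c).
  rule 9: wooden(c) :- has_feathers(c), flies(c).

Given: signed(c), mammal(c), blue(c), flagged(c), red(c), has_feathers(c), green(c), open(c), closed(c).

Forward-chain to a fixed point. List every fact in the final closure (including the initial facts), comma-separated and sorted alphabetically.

active(c), blue(c), closed(c), flagged(c), flies(c), green(c), has_feathers(c), hot(c), mammal(c), open(c), penguin(c), ready(c), red(c), signed(c), swims(c), wooden(c)

Round 1 fires rule 6, rule 7, rule 8, giving active(c), flies(c), ready(c).
Round 2 fires rule 3, rule 9, giving hot(c), wooden(c).
Round 3 fires rule 1, giving swims(c).
Round 4 fires rule 4, giving penguin(c).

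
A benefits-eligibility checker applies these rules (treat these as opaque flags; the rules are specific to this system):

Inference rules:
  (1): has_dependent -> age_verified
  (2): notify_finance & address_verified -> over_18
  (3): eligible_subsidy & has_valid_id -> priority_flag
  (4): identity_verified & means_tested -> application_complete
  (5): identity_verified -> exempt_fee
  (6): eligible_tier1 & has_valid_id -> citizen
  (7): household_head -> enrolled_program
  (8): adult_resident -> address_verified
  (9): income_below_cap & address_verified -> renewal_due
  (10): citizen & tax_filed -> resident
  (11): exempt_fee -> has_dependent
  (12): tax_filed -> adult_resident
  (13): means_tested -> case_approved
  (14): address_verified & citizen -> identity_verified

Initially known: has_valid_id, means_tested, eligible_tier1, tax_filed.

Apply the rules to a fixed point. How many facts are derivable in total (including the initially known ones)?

14

[1] (6) [eligible_tier1 & has_valid_id -> citizen]; (12) [tax_filed -> adult_resident]; (13) [means_tested -> case_approved]. ⇒ new: citizen, adult_resident, case_approved.
[2] (8) [adult_resident -> address_verified]; (10) [citizen & tax_filed -> resident]. ⇒ new: address_verified, resident.
[3] (14) [address_verified & citizen -> identity_verified]. ⇒ new: identity_verified.
[4] (4) [identity_verified & means_tested -> application_complete]; (5) [identity_verified -> exempt_fee]. ⇒ new: application_complete, exempt_fee.
[5] (11) [exempt_fee -> has_dependent]. ⇒ new: has_dependent.
[6] (1) [has_dependent -> age_verified]. ⇒ new: age_verified.
Closure: {address_verified, adult_resident, age_verified, application_complete, case_approved, citizen, eligible_tier1, exempt_fee, has_dependent, has_valid_id, identity_verified, means_tested, resident, tax_filed} — 14 facts.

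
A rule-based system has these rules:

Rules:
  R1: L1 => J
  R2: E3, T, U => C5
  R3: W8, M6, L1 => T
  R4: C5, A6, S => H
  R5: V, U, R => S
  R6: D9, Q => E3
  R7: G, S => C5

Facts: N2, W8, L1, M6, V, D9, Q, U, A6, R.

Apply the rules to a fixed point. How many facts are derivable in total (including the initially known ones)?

Round 1: R1 [L1 => J]; R3 [W8, M6, L1 => T]; R5 [V, U, R => S]; R6 [D9, Q => E3]. New: J, T, S, E3.
Round 2: R2 [E3, T, U => C5]. New: C5.
Round 3: R4 [C5, A6, S => H]. New: H.
Closure: {A6, C5, D9, E3, H, J, L1, M6, N2, Q, R, S, T, U, V, W8} — 16 facts.

16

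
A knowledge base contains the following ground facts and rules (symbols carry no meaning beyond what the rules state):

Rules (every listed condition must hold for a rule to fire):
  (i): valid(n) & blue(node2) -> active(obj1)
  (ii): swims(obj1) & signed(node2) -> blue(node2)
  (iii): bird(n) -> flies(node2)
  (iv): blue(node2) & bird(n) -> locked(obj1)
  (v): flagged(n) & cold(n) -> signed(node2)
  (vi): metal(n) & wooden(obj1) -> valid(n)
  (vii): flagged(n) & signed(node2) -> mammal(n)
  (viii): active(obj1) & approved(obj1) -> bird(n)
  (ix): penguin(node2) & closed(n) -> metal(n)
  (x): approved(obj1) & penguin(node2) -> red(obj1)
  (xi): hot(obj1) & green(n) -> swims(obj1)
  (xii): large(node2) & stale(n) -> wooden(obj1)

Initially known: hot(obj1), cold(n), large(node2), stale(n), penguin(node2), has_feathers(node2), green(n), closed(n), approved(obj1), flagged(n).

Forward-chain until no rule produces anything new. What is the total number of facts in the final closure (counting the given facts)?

[1] (v) [flagged(n) & cold(n) -> signed(node2)]; (ix) [penguin(node2) & closed(n) -> metal(n)]; (x) [approved(obj1) & penguin(node2) -> red(obj1)]; (xi) [hot(obj1) & green(n) -> swims(obj1)]; (xii) [large(node2) & stale(n) -> wooden(obj1)]. ⇒ new: signed(node2), metal(n), red(obj1), swims(obj1), wooden(obj1).
[2] (ii) [swims(obj1) & signed(node2) -> blue(node2)]; (vi) [metal(n) & wooden(obj1) -> valid(n)]; (vii) [flagged(n) & signed(node2) -> mammal(n)]. ⇒ new: blue(node2), valid(n), mammal(n).
[3] (i) [valid(n) & blue(node2) -> active(obj1)]. ⇒ new: active(obj1).
[4] (viii) [active(obj1) & approved(obj1) -> bird(n)]. ⇒ new: bird(n).
[5] (iii) [bird(n) -> flies(node2)]; (iv) [blue(node2) & bird(n) -> locked(obj1)]. ⇒ new: flies(node2), locked(obj1).
Closure: {active(obj1), approved(obj1), bird(n), blue(node2), closed(n), cold(n), flagged(n), flies(node2), green(n), has_feathers(node2), hot(obj1), large(node2), locked(obj1), mammal(n), metal(n), penguin(node2), red(obj1), signed(node2), stale(n), swims(obj1), valid(n), wooden(obj1)} — 22 facts.

22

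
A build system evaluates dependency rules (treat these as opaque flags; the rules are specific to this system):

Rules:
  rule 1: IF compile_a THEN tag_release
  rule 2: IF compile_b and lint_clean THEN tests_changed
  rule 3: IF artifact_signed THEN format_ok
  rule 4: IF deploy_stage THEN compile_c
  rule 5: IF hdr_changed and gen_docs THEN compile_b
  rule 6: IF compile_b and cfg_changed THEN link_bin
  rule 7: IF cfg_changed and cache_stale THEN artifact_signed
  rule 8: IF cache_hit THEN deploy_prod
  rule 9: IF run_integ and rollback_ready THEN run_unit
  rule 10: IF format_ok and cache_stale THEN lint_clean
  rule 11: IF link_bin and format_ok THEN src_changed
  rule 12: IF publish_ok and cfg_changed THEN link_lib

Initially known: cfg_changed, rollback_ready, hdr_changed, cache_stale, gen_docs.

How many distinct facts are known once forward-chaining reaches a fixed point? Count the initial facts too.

[1] rule 5 [IF hdr_changed and gen_docs THEN compile_b]; rule 7 [IF cfg_changed and cache_stale THEN artifact_signed]. ⇒ new: compile_b, artifact_signed.
[2] rule 3 [IF artifact_signed THEN format_ok]; rule 6 [IF compile_b and cfg_changed THEN link_bin]. ⇒ new: format_ok, link_bin.
[3] rule 10 [IF format_ok and cache_stale THEN lint_clean]; rule 11 [IF link_bin and format_ok THEN src_changed]. ⇒ new: lint_clean, src_changed.
[4] rule 2 [IF compile_b and lint_clean THEN tests_changed]. ⇒ new: tests_changed.
Closure: {artifact_signed, cache_stale, cfg_changed, compile_b, format_ok, gen_docs, hdr_changed, link_bin, lint_clean, rollback_ready, src_changed, tests_changed} — 12 facts.

12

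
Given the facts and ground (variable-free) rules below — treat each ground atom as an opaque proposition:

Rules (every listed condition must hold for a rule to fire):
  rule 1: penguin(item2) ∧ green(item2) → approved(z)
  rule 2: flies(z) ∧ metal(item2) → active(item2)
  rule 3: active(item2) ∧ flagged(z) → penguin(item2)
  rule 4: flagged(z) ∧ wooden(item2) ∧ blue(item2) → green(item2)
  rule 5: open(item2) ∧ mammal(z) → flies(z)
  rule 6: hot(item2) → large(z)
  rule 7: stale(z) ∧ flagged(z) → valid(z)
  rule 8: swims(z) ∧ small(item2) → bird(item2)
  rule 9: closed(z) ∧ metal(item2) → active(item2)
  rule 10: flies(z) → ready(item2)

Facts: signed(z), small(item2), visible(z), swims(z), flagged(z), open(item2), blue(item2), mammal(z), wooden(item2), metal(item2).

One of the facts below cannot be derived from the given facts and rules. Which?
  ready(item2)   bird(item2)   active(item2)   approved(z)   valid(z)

valid(z)

Round 1: rule 4 [flagged(z) ∧ wooden(item2) ∧ blue(item2) → green(item2)]; rule 5 [open(item2) ∧ mammal(z) → flies(z)]; rule 8 [swims(z) ∧ small(item2) → bird(item2)]. New: green(item2), flies(z), bird(item2).
Round 2: rule 2 [flies(z) ∧ metal(item2) → active(item2)]; rule 10 [flies(z) → ready(item2)]. New: active(item2), ready(item2).
Round 3: rule 3 [active(item2) ∧ flagged(z) → penguin(item2)]. New: penguin(item2).
Round 4: rule 1 [penguin(item2) ∧ green(item2) → approved(z)]. New: approved(z).
Derived: active(item2) (round 2), ready(item2) (round 2), approved(z) (round 4), bird(item2) (round 1). valid(z) never appears in any round.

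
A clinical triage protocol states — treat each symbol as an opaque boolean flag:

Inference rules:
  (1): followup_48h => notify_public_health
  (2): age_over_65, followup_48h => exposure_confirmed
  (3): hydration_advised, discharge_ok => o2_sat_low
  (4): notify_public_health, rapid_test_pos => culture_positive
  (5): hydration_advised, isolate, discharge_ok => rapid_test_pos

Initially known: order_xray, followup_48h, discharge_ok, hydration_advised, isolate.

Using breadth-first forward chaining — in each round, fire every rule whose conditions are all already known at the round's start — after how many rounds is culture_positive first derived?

[1] (1) [followup_48h => notify_public_health]; (3) [hydration_advised, discharge_ok => o2_sat_low]; (5) [hydration_advised, isolate, discharge_ok => rapid_test_pos]. ⇒ new: notify_public_health, o2_sat_low, rapid_test_pos.
[2] (4) [notify_public_health, rapid_test_pos => culture_positive]. ⇒ new: culture_positive.
culture_positive first appears in round 2.

2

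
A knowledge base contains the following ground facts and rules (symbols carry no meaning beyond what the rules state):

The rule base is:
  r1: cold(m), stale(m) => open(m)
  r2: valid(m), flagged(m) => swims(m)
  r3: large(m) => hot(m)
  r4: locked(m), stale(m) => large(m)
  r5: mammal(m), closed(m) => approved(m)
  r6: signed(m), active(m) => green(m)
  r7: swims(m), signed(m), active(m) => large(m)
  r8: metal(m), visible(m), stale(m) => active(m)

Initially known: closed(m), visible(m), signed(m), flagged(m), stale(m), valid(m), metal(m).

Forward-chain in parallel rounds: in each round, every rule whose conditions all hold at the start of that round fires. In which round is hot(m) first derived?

3

Round 1 — r2, r8, derive swims(m), active(m).
Round 2 — r6, r7, derive green(m), large(m).
Round 3 — r3, derive hot(m).
hot(m) first appears in round 3.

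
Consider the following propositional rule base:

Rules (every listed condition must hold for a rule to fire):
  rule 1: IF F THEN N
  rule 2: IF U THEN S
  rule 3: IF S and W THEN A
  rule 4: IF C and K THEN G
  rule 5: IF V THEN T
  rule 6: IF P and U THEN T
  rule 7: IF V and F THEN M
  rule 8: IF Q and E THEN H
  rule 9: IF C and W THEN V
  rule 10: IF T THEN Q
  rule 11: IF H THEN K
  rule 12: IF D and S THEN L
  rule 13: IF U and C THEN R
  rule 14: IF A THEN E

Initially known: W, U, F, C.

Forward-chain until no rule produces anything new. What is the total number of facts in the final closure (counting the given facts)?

16

Round 1: rule 1 [IF F THEN N]; rule 2 [IF U THEN S]; rule 9 [IF C and W THEN V]; rule 13 [IF U and C THEN R]. New: N, S, V, R.
Round 2: rule 3 [IF S and W THEN A]; rule 5 [IF V THEN T]; rule 7 [IF V and F THEN M]. New: A, T, M.
Round 3: rule 10 [IF T THEN Q]; rule 14 [IF A THEN E]. New: Q, E.
Round 4: rule 8 [IF Q and E THEN H]. New: H.
Round 5: rule 11 [IF H THEN K]. New: K.
Round 6: rule 4 [IF C and K THEN G]. New: G.
Closure: {A, C, E, F, G, H, K, M, N, Q, R, S, T, U, V, W} — 16 facts.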